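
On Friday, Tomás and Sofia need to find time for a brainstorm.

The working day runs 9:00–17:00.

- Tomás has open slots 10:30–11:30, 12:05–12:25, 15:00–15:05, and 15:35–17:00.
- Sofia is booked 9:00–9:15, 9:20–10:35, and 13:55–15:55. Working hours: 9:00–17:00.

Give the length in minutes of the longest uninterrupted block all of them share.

65 minutes

Sofia free within 09:00–17:00: 09:15–09:20, 10:35–13:55, 15:55–17:00.
Tomás ∩ Sofia: 10:35–11:30, 12:05–12:25, 15:55–17:00.
Common window lengths: 55, 20, 65 min; longest is 65.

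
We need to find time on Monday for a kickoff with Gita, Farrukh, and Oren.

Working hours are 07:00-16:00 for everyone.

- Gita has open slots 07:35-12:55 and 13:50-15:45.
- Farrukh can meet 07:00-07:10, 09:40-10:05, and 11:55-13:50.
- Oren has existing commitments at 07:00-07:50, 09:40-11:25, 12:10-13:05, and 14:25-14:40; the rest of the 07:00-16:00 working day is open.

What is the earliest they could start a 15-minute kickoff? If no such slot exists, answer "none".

Oren free within 07:00–16:00: 07:50–09:40, 11:25–12:10, 13:05–14:25, 14:40–16:00.
Gita ∩ Farrukh: 09:40–10:05, 11:55–12:55.
Gita ∩ Farrukh ∩ Oren: 11:55–12:10.
Windows ≥ 15 min: 11:55–12:10.
Earliest such window starts at 11:55.

11:55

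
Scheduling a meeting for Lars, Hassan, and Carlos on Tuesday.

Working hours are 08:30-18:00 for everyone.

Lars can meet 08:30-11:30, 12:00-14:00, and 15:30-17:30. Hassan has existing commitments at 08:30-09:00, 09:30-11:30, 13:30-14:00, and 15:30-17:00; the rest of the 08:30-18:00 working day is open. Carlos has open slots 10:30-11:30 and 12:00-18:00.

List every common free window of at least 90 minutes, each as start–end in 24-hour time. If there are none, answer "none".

Hassan free within 08:30–18:00: 09:00–09:30, 11:30–13:30, 14:00–15:30, 17:00–18:00.
Lars ∩ Hassan: 09:00–09:30, 12:00–13:30, 17:00–17:30.
Lars ∩ Hassan ∩ Carlos: 12:00–13:30, 17:00–17:30.
Windows ≥ 90 min: 12:00–13:30.

12:00–13:30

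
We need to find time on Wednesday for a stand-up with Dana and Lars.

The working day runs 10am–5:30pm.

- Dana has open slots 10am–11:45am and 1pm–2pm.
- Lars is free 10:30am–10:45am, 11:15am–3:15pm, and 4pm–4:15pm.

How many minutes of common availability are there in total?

105 minutes

Dana ∩ Lars: 10:30–10:45, 11:15–11:45, 13:00–14:00.
Total common minutes: 15 + 30 + 60 = 105.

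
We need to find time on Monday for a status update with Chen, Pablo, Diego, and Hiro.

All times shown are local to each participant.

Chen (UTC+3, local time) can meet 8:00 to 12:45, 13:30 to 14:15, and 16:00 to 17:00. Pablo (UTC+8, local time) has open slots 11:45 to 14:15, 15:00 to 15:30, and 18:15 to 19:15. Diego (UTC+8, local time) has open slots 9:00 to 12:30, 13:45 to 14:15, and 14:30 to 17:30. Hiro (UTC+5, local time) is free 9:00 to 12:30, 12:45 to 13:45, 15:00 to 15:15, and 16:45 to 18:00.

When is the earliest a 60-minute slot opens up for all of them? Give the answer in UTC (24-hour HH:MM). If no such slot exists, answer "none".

none

Chen → UTC: 05:00–09:45, 10:30–11:15, 13:00–14:00.
Pablo → UTC: 03:45–06:15, 07:00–07:30, 10:15–11:15.
Diego → UTC: 01:00–04:30, 05:45–06:15, 06:30–09:30.
Hiro → UTC: 04:00–07:30, 07:45–08:45, 10:00–10:15, 11:45–13:00.
Chen ∩ Pablo: 05:00–06:15, 07:00–07:30, 10:30–11:15.
Chen ∩ Pablo ∩ Diego: 05:45–06:15, 07:00–07:30.
Chen ∩ Pablo ∩ Diego ∩ Hiro: 05:45–06:15, 07:00–07:30.
Windows ≥ 60 min: (none).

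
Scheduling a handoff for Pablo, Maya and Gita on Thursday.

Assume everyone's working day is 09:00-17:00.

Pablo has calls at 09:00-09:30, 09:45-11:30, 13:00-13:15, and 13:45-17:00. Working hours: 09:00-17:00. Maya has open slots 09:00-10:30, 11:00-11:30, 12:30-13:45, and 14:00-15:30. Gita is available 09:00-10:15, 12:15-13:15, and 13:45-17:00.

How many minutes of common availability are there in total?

Pablo free within 09:00–17:00: 09:30–09:45, 11:30–13:00, 13:15–13:45.
Pablo ∩ Maya: 09:30–09:45, 12:30–13:00, 13:15–13:45.
Pablo ∩ Maya ∩ Gita: 09:30–09:45, 12:30–13:00.
Total common minutes: 15 + 30 = 45.

45 minutes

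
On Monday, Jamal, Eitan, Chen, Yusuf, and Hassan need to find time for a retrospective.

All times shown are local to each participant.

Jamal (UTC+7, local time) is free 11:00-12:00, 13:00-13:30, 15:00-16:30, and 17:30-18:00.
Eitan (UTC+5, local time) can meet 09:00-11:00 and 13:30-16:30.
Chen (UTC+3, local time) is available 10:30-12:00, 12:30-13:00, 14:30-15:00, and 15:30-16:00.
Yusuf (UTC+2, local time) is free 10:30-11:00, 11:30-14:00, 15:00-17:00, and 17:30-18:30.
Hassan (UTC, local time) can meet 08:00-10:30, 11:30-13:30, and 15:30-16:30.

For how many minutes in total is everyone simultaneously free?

30 minutes

Jamal → UTC: 04:00–05:00, 06:00–06:30, 08:00–09:30, 10:30–11:00.
Eitan → UTC: 04:00–06:00, 08:30–11:30.
Chen → UTC: 07:30–09:00, 09:30–10:00, 11:30–12:00, 12:30–13:00.
Yusuf → UTC: 08:30–09:00, 09:30–12:00, 13:00–15:00, 15:30–16:30.
Hassan → UTC: 08:00–10:30, 11:30–13:30, 15:30–16:30.
Jamal ∩ Eitan: 04:00–05:00, 08:30–09:30, 10:30–11:00.
Jamal ∩ Eitan ∩ Chen: 08:30–09:00.
Jamal ∩ Eitan ∩ Chen ∩ Yusuf: 08:30–09:00.
Jamal ∩ Eitan ∩ Chen ∩ Yusuf ∩ Hassan: 08:30–09:00.
Total common minutes: 30.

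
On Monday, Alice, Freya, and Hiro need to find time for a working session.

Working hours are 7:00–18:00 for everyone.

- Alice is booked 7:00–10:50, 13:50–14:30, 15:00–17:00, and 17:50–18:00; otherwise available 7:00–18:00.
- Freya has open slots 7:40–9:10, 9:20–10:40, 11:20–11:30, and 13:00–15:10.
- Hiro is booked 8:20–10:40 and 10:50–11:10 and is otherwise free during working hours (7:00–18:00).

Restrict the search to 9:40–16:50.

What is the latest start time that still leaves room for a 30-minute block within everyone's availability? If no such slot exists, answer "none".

14:30

Alice free within 07:00–18:00: 10:50–13:50, 14:30–15:00, 17:00–17:50.
Hiro free within 07:00–18:00: 07:00–08:20, 10:40–10:50, 11:10–18:00.
Alice ∩ Freya: 11:20–11:30, 13:00–13:50, 14:30–15:00.
Alice ∩ Freya ∩ Hiro: 11:20–11:30, 13:00–13:50, 14:30–15:00.
Restricted to 09:40–16:50: 11:20–11:30, 13:00–13:50, 14:30–15:00.
Windows ≥ 30 min: 13:00–13:50, 14:30–15:00.
Latest start in the last window 14:30–15:00 is 15:00 − 30 min = 14:30.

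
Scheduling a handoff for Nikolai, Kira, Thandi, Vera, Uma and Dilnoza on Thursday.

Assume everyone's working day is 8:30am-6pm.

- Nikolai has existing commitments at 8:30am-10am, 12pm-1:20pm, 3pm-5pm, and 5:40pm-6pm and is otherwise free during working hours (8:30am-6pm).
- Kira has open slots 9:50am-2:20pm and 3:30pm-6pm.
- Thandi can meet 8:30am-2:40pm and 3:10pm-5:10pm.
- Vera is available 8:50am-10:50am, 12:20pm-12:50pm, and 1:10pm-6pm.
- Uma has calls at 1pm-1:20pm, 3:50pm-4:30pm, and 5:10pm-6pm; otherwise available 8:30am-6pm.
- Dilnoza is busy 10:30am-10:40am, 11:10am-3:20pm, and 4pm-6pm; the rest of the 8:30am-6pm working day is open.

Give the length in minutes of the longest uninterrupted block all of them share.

30 minutes

Nikolai free within 08:30–18:00: 10:00–12:00, 13:20–15:00, 17:00–17:40.
Uma free within 08:30–18:00: 08:30–13:00, 13:20–15:50, 16:30–17:10.
Dilnoza free within 08:30–18:00: 08:30–10:30, 10:40–11:10, 15:20–16:00.
Nikolai ∩ Kira: 10:00–12:00, 13:20–14:20, 17:00–17:40.
Nikolai ∩ Kira ∩ Thandi: 10:00–12:00, 13:20–14:20, 17:00–17:10.
Nikolai ∩ Kira ∩ Thandi ∩ Vera: 10:00–10:50, 13:20–14:20, 17:00–17:10.
Nikolai ∩ Kira ∩ Thandi ∩ Vera ∩ Uma: 10:00–10:50, 13:20–14:20, 17:00–17:10.
Nikolai ∩ Kira ∩ Thandi ∩ Vera ∩ Uma ∩ Dilnoza: 10:00–10:30, 10:40–10:50.
Common window lengths: 30, 10 min; longest is 30.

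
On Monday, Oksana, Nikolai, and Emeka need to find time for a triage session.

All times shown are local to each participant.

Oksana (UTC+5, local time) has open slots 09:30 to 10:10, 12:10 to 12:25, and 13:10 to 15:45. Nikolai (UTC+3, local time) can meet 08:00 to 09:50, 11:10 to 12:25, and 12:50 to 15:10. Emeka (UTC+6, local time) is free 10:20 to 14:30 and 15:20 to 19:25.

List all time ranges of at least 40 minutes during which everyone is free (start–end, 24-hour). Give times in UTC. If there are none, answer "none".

09:50–10:45

Oksana → UTC: 04:30–05:10, 07:10–07:25, 08:10–10:45.
Nikolai → UTC: 05:00–06:50, 08:10–09:25, 09:50–12:10.
Emeka → UTC: 04:20–08:30, 09:20–13:25.
Oksana ∩ Nikolai: 05:00–05:10, 08:10–09:25, 09:50–10:45.
Oksana ∩ Nikolai ∩ Emeka: 05:00–05:10, 08:10–08:30, 09:20–09:25, 09:50–10:45.
Windows ≥ 40 min: 09:50–10:45.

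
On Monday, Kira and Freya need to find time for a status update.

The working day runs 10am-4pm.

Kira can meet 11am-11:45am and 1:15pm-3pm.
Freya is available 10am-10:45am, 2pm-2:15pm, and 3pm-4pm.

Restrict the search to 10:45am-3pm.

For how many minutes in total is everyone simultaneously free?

Kira ∩ Freya: 14:00–14:15.
Restricted to 10:45–15:00: 14:00–14:15.
Total common minutes: 15.

15 minutes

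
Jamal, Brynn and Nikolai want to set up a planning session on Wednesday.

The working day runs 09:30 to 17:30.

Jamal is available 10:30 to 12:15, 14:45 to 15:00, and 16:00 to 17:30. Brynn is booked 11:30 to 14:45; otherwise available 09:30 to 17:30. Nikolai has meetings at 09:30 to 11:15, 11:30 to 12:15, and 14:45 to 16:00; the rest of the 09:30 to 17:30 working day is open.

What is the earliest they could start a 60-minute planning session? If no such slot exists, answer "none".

16:00

Brynn free within 09:30–17:30: 09:30–11:30, 14:45–17:30.
Nikolai free within 09:30–17:30: 11:15–11:30, 12:15–14:45, 16:00–17:30.
Jamal ∩ Brynn: 10:30–11:30, 14:45–15:00, 16:00–17:30.
Jamal ∩ Brynn ∩ Nikolai: 11:15–11:30, 16:00–17:30.
Windows ≥ 60 min: 16:00–17:30.
Earliest such window starts at 16:00.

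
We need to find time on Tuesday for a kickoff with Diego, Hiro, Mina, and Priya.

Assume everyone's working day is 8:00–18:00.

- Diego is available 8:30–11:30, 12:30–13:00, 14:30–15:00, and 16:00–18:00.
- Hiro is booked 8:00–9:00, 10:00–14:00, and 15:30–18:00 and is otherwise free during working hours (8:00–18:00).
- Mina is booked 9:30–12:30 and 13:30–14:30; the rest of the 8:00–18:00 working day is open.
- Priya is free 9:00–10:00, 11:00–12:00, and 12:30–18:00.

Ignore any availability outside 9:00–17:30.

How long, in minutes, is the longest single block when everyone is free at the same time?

Hiro free within 08:00–18:00: 09:00–10:00, 14:00–15:30.
Mina free within 08:00–18:00: 08:00–09:30, 12:30–13:30, 14:30–18:00.
Diego ∩ Hiro: 09:00–10:00, 14:30–15:00.
Diego ∩ Hiro ∩ Mina: 09:00–09:30, 14:30–15:00.
Diego ∩ Hiro ∩ Mina ∩ Priya: 09:00–09:30, 14:30–15:00.
Restricted to 09:00–17:30: 09:00–09:30, 14:30–15:00.
Common window lengths: 30, 30 min; longest is 30.

30 minutes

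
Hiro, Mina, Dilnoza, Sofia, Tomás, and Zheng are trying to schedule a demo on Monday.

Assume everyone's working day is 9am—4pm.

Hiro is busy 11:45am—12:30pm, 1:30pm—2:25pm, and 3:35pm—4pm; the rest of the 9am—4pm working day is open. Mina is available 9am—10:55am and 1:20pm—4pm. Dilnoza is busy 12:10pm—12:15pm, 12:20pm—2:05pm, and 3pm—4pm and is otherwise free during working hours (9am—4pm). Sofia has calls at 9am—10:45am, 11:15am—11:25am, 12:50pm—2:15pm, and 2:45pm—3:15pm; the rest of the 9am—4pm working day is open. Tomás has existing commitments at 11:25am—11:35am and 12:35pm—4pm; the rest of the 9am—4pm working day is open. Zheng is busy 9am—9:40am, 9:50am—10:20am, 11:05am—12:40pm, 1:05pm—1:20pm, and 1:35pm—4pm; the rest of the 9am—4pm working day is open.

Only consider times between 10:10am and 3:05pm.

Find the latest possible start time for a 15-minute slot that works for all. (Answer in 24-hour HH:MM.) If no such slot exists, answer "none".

Hiro free within 09:00–16:00: 09:00–11:45, 12:30–13:30, 14:25–15:35.
Dilnoza free within 09:00–16:00: 09:00–12:10, 12:15–12:20, 14:05–15:00.
Sofia free within 09:00–16:00: 10:45–11:15, 11:25–12:50, 14:15–14:45, 15:15–16:00.
Tomás free within 09:00–16:00: 09:00–11:25, 11:35–12:35.
Zheng free within 09:00–16:00: 09:40–09:50, 10:20–11:05, 12:40–13:05, 13:20–13:35.
Hiro ∩ Mina: 09:00–10:55, 13:20–13:30, 14:25–15:35.
Hiro ∩ Mina ∩ Dilnoza: 09:00–10:55, 14:25–15:00.
Hiro ∩ Mina ∩ Dilnoza ∩ Sofia: 10:45–10:55, 14:25–14:45.
Hiro ∩ Mina ∩ Dilnoza ∩ Sofia ∩ Tomás: 10:45–10:55.
Hiro ∩ Mina ∩ Dilnoza ∩ Sofia ∩ Tomás ∩ Zheng: 10:45–10:55.
Restricted to 10:10–15:05: 10:45–10:55.
Windows ≥ 15 min: (none).

none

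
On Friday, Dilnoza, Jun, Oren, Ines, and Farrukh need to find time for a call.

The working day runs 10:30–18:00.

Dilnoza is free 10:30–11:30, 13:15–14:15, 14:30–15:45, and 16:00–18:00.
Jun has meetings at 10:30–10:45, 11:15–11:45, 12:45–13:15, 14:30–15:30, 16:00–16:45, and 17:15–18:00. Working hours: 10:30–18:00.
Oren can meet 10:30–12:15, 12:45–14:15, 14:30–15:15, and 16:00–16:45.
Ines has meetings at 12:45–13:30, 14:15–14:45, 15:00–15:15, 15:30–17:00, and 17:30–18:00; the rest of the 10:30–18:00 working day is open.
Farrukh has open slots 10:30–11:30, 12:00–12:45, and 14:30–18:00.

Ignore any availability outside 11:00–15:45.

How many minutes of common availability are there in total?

Jun free within 10:30–18:00: 10:45–11:15, 11:45–12:45, 13:15–14:30, 15:30–16:00, 16:45–17:15.
Ines free within 10:30–18:00: 10:30–12:45, 13:30–14:15, 14:45–15:00, 15:15–15:30, 17:00–17:30.
Dilnoza ∩ Jun: 10:45–11:15, 13:15–14:15, 15:30–15:45, 16:45–17:15.
Dilnoza ∩ Jun ∩ Oren: 10:45–11:15, 13:15–14:15.
Dilnoza ∩ Jun ∩ Oren ∩ Ines: 10:45–11:15, 13:30–14:15.
Dilnoza ∩ Jun ∩ Oren ∩ Ines ∩ Farrukh: 10:45–11:15.
Restricted to 11:00–15:45: 11:00–11:15.
Total common minutes: 15.

15 minutes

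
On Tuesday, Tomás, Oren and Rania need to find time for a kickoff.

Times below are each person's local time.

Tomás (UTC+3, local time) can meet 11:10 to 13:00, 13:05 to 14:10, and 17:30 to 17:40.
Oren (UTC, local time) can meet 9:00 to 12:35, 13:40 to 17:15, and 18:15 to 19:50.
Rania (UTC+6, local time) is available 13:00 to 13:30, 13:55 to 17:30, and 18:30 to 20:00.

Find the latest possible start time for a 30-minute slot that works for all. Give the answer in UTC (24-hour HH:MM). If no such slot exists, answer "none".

Tomás → UTC: 08:10–10:00, 10:05–11:10, 14:30–14:40.
Oren → UTC: 09:00–12:35, 13:40–17:15, 18:15–19:50.
Rania → UTC: 07:00–07:30, 07:55–11:30, 12:30–14:00.
Tomás ∩ Oren: 09:00–10:00, 10:05–11:10, 14:30–14:40.
Tomás ∩ Oren ∩ Rania: 09:00–10:00, 10:05–11:10.
Windows ≥ 30 min: 09:00–10:00, 10:05–11:10.
Latest start in the last window 10:05–11:10 is 11:10 − 30 min = 10:40.

10:40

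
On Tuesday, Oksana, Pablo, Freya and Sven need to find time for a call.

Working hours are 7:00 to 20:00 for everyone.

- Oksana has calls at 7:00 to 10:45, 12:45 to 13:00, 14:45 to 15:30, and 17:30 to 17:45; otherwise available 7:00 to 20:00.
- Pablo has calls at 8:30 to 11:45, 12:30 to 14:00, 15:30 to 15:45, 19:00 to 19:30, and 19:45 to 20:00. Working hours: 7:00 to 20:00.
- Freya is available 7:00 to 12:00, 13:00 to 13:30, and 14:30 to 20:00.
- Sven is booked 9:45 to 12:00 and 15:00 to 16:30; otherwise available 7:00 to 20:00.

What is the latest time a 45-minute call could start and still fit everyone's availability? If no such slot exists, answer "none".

Oksana free within 07:00–20:00: 10:45–12:45, 13:00–14:45, 15:30–17:30, 17:45–20:00.
Pablo free within 07:00–20:00: 07:00–08:30, 11:45–12:30, 14:00–15:30, 15:45–19:00, 19:30–19:45.
Sven free within 07:00–20:00: 07:00–09:45, 12:00–15:00, 16:30–20:00.
Oksana ∩ Pablo: 11:45–12:30, 14:00–14:45, 15:45–17:30, 17:45–19:00, 19:30–19:45.
Oksana ∩ Pablo ∩ Freya: 11:45–12:00, 14:30–14:45, 15:45–17:30, 17:45–19:00, 19:30–19:45.
Oksana ∩ Pablo ∩ Freya ∩ Sven: 14:30–14:45, 16:30–17:30, 17:45–19:00, 19:30–19:45.
Windows ≥ 45 min: 16:30–17:30, 17:45–19:00.
Latest start in the last window 17:45–19:00 is 19:00 − 45 min = 18:15.

18:15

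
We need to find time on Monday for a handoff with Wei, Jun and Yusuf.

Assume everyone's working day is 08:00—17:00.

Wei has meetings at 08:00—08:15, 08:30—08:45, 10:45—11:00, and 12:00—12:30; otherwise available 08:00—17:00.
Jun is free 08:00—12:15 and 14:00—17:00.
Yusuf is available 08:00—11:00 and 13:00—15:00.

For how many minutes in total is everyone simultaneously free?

195 minutes

Wei free within 08:00–17:00: 08:15–08:30, 08:45–10:45, 11:00–12:00, 12:30–17:00.
Wei ∩ Jun: 08:15–08:30, 08:45–10:45, 11:00–12:00, 14:00–17:00.
Wei ∩ Jun ∩ Yusuf: 08:15–08:30, 08:45–10:45, 14:00–15:00.
Total common minutes: 15 + 120 + 60 = 195.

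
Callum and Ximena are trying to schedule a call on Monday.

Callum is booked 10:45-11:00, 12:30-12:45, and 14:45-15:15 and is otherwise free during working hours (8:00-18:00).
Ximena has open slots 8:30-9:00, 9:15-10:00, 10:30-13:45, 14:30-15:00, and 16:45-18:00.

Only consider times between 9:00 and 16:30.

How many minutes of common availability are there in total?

225 minutes

Callum free within 08:00–18:00: 08:00–10:45, 11:00–12:30, 12:45–14:45, 15:15–18:00.
Callum ∩ Ximena: 08:30–09:00, 09:15–10:00, 10:30–10:45, 11:00–12:30, 12:45–13:45, 14:30–14:45, 16:45–18:00.
Restricted to 09:00–16:30: 09:15–10:00, 10:30–10:45, 11:00–12:30, 12:45–13:45, 14:30–14:45.
Total common minutes: 45 + 15 + 90 + 60 + 15 = 225.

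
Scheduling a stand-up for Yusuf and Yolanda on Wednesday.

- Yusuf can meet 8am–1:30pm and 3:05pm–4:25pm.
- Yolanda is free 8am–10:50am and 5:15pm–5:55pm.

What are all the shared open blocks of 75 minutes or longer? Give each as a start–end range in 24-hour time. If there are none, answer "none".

Yusuf ∩ Yolanda: 08:00–10:50.
Windows ≥ 75 min: 08:00–10:50.

08:00–10:50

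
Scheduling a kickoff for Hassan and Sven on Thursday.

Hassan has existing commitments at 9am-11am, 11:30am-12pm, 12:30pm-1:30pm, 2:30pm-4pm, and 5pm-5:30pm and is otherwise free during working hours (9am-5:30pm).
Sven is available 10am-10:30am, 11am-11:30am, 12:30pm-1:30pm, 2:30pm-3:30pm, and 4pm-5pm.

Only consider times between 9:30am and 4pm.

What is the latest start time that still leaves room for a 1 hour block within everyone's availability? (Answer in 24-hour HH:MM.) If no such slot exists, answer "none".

none

Hassan free within 09:00–17:30: 11:00–11:30, 12:00–12:30, 13:30–14:30, 16:00–17:00.
Hassan ∩ Sven: 11:00–11:30, 16:00–17:00.
Restricted to 09:30–16:00: 11:00–11:30.
Windows ≥ 60 min: (none).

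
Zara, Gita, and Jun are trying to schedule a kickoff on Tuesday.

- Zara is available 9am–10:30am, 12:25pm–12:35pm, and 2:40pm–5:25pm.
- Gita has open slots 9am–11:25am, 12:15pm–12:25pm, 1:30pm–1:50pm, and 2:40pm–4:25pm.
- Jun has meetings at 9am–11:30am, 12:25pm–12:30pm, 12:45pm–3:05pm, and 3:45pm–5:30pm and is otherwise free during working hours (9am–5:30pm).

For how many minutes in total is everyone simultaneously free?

Jun free within 09:00–17:30: 11:30–12:25, 12:30–12:45, 15:05–15:45.
Zara ∩ Gita: 09:00–10:30, 14:40–16:25.
Zara ∩ Gita ∩ Jun: 15:05–15:45.
Total common minutes: 40.

40 minutes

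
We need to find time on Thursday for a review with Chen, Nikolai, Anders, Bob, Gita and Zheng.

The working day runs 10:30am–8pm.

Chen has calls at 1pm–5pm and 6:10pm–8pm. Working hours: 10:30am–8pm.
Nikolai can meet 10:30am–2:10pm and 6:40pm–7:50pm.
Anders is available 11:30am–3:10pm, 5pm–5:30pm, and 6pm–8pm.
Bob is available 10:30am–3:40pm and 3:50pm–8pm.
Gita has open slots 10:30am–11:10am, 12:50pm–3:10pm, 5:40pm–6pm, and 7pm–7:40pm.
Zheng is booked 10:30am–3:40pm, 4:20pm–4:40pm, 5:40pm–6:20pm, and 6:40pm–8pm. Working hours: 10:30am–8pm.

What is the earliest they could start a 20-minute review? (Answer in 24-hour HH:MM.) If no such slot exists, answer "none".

Chen free within 10:30–20:00: 10:30–13:00, 17:00–18:10.
Zheng free within 10:30–20:00: 15:40–16:20, 16:40–17:40, 18:20–18:40.
Chen ∩ Nikolai: 10:30–13:00.
Chen ∩ Nikolai ∩ Anders: 11:30–13:00.
Chen ∩ Nikolai ∩ Anders ∩ Bob: 11:30–13:00.
Chen ∩ Nikolai ∩ Anders ∩ Bob ∩ Gita: 12:50–13:00.
Chen ∩ Nikolai ∩ Anders ∩ Bob ∩ Gita ∩ Zheng: (none).
Windows ≥ 20 min: (none).

none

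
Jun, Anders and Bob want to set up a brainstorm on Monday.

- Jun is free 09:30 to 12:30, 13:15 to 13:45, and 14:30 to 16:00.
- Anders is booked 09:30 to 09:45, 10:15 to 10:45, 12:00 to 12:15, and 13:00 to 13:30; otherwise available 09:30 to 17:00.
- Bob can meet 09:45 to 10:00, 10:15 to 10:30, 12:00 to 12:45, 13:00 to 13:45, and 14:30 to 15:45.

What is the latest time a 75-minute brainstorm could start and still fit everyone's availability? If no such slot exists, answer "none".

14:30

Anders free within 09:30–17:00: 09:45–10:15, 10:45–12:00, 12:15–13:00, 13:30–17:00.
Jun ∩ Anders: 09:45–10:15, 10:45–12:00, 12:15–12:30, 13:30–13:45, 14:30–16:00.
Jun ∩ Anders ∩ Bob: 09:45–10:00, 12:15–12:30, 13:30–13:45, 14:30–15:45.
Windows ≥ 75 min: 14:30–15:45.
Latest start in the last window 14:30–15:45 is 15:45 − 75 min = 14:30.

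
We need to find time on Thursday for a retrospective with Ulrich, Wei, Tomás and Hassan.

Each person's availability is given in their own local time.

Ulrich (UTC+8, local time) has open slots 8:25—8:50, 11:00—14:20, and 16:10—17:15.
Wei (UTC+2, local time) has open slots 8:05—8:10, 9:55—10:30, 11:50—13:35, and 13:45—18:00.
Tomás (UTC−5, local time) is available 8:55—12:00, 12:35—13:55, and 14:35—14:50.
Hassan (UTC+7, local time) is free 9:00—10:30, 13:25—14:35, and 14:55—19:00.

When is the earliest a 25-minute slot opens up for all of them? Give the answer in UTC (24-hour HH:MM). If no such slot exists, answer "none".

none

Ulrich → UTC: 00:25–00:50, 03:00–06:20, 08:10–09:15.
Wei → UTC: 06:05–06:10, 07:55–08:30, 09:50–11:35, 11:45–16:00.
Tomás → UTC: 13:55–17:00, 17:35–18:55, 19:35–19:50.
Hassan → UTC: 02:00–03:30, 06:25–07:35, 07:55–12:00.
Ulrich ∩ Wei: 06:05–06:10, 08:10–08:30.
Ulrich ∩ Wei ∩ Tomás: (none).
Ulrich ∩ Wei ∩ Tomás ∩ Hassan: (none).
Windows ≥ 25 min: (none).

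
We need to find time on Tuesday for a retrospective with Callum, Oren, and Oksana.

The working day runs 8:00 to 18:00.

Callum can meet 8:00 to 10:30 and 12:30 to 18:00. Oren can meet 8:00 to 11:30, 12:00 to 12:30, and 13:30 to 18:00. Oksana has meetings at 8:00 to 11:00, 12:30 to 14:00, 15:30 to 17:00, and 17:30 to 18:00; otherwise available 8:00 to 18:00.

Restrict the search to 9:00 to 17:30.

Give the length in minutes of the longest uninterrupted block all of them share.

90 minutes

Oksana free within 08:00–18:00: 11:00–12:30, 14:00–15:30, 17:00–17:30.
Callum ∩ Oren: 08:00–10:30, 13:30–18:00.
Callum ∩ Oren ∩ Oksana: 14:00–15:30, 17:00–17:30.
Restricted to 09:00–17:30: 14:00–15:30, 17:00–17:30.
Common window lengths: 90, 30 min; longest is 90.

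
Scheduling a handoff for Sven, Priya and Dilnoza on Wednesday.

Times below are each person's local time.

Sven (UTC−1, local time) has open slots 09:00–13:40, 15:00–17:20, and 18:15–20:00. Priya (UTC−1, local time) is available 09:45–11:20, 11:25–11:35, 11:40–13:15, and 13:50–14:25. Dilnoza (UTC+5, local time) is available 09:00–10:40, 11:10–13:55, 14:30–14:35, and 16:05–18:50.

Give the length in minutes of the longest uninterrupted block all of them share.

Sven → UTC: 10:00–14:40, 16:00–18:20, 19:15–21:00.
Priya → UTC: 10:45–12:20, 12:25–12:35, 12:40–14:15, 14:50–15:25.
Dilnoza → UTC: 04:00–05:40, 06:10–08:55, 09:30–09:35, 11:05–13:50.
Sven ∩ Priya: 10:45–12:20, 12:25–12:35, 12:40–14:15.
Sven ∩ Priya ∩ Dilnoza: 11:05–12:20, 12:25–12:35, 12:40–13:50.
Common window lengths: 75, 10, 70 min; longest is 75.

75 minutes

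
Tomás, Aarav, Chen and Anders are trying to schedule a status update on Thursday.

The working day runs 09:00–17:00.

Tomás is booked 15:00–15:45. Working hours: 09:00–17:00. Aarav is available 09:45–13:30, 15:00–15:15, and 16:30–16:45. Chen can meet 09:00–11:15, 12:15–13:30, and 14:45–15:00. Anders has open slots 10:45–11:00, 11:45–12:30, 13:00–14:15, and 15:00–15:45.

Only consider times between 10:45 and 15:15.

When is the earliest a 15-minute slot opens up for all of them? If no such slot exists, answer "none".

Tomás free within 09:00–17:00: 09:00–15:00, 15:45–17:00.
Tomás ∩ Aarav: 09:45–13:30, 16:30–16:45.
Tomás ∩ Aarav ∩ Chen: 09:45–11:15, 12:15–13:30.
Tomás ∩ Aarav ∩ Chen ∩ Anders: 10:45–11:00, 12:15–12:30, 13:00–13:30.
Restricted to 10:45–15:15: 10:45–11:00, 12:15–12:30, 13:00–13:30.
Windows ≥ 15 min: 10:45–11:00, 12:15–12:30, 13:00–13:30.
Earliest such window starts at 10:45.

10:45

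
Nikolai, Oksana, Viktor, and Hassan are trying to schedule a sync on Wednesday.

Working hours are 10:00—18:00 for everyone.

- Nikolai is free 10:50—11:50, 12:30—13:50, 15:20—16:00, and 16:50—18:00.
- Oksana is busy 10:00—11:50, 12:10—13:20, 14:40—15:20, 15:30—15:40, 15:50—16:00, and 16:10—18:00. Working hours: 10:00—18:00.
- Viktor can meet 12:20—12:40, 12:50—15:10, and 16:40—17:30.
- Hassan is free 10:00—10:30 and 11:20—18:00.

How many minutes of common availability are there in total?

Oksana free within 10:00–18:00: 11:50–12:10, 13:20–14:40, 15:20–15:30, 15:40–15:50, 16:00–16:10.
Nikolai ∩ Oksana: 13:20–13:50, 15:20–15:30, 15:40–15:50.
Nikolai ∩ Oksana ∩ Viktor: 13:20–13:50.
Nikolai ∩ Oksana ∩ Viktor ∩ Hassan: 13:20–13:50.
Total common minutes: 30.

30 minutes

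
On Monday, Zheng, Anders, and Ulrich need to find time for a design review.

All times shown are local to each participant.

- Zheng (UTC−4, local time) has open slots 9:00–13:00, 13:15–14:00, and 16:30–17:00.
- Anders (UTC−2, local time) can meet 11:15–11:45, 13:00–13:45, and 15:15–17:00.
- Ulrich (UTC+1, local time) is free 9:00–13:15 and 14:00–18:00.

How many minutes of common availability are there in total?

75 minutes

Zheng → UTC: 13:00–17:00, 17:15–18:00, 20:30–21:00.
Anders → UTC: 13:15–13:45, 15:00–15:45, 17:15–19:00.
Ulrich → UTC: 08:00–12:15, 13:00–17:00.
Zheng ∩ Anders: 13:15–13:45, 15:00–15:45, 17:15–18:00.
Zheng ∩ Anders ∩ Ulrich: 13:15–13:45, 15:00–15:45.
Total common minutes: 30 + 45 = 75.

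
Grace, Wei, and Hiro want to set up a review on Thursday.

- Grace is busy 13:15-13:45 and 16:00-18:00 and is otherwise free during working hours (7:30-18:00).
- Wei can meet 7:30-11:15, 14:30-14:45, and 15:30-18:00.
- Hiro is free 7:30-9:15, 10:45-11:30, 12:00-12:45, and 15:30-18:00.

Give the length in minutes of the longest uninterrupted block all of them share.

105 minutes

Grace free within 07:30–18:00: 07:30–13:15, 13:45–16:00.
Grace ∩ Wei: 07:30–11:15, 14:30–14:45, 15:30–16:00.
Grace ∩ Wei ∩ Hiro: 07:30–09:15, 10:45–11:15, 15:30–16:00.
Common window lengths: 105, 30, 30 min; longest is 105.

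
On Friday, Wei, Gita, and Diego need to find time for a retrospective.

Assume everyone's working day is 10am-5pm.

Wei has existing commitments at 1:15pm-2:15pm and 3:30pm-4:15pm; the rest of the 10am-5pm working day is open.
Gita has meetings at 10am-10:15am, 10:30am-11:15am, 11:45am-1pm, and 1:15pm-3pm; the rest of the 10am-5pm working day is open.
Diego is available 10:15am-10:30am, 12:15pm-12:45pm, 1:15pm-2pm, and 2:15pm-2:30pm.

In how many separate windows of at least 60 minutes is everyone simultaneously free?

0

Wei free within 10:00–17:00: 10:00–13:15, 14:15–15:30, 16:15–17:00.
Gita free within 10:00–17:00: 10:15–10:30, 11:15–11:45, 13:00–13:15, 15:00–17:00.
Wei ∩ Gita: 10:15–10:30, 11:15–11:45, 13:00–13:15, 15:00–15:30, 16:15–17:00.
Wei ∩ Gita ∩ Diego: 10:15–10:30.
Windows ≥ 60 min: (none).
That's 0 windows.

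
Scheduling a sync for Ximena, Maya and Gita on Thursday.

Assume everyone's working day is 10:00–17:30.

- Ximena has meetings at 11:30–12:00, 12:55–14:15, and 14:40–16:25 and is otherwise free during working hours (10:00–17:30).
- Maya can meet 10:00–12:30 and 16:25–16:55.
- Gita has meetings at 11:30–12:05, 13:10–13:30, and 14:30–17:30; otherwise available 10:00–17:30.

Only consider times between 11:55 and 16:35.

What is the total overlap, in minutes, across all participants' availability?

25 minutes

Ximena free within 10:00–17:30: 10:00–11:30, 12:00–12:55, 14:15–14:40, 16:25–17:30.
Gita free within 10:00–17:30: 10:00–11:30, 12:05–13:10, 13:30–14:30.
Ximena ∩ Maya: 10:00–11:30, 12:00–12:30, 16:25–16:55.
Ximena ∩ Maya ∩ Gita: 10:00–11:30, 12:05–12:30.
Restricted to 11:55–16:35: 12:05–12:30.
Total common minutes: 25.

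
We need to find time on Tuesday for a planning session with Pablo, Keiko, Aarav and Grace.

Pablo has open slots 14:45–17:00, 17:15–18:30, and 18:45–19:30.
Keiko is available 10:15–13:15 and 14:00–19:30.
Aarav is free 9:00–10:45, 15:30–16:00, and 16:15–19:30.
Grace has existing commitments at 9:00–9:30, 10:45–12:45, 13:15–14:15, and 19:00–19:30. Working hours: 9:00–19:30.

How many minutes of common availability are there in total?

Grace free within 09:00–19:30: 09:30–10:45, 12:45–13:15, 14:15–19:00.
Pablo ∩ Keiko: 14:45–17:00, 17:15–18:30, 18:45–19:30.
Pablo ∩ Keiko ∩ Aarav: 15:30–16:00, 16:15–17:00, 17:15–18:30, 18:45–19:30.
Pablo ∩ Keiko ∩ Aarav ∩ Grace: 15:30–16:00, 16:15–17:00, 17:15–18:30, 18:45–19:00.
Total common minutes: 30 + 45 + 75 + 15 = 165.

165 minutes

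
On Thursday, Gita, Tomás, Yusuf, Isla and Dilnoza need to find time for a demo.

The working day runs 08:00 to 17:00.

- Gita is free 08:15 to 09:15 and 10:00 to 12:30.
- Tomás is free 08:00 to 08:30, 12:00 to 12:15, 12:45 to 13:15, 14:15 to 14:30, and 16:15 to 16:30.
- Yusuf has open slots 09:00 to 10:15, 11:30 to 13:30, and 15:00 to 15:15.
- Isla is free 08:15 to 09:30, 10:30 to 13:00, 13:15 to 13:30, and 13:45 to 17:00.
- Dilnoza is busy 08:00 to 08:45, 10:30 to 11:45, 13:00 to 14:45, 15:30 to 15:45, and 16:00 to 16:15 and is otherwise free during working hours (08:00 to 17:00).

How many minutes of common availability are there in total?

15 minutes

Dilnoza free within 08:00–17:00: 08:45–10:30, 11:45–13:00, 14:45–15:30, 15:45–16:00, 16:15–17:00.
Gita ∩ Tomás: 08:15–08:30, 12:00–12:15.
Gita ∩ Tomás ∩ Yusuf: 12:00–12:15.
Gita ∩ Tomás ∩ Yusuf ∩ Isla: 12:00–12:15.
Gita ∩ Tomás ∩ Yusuf ∩ Isla ∩ Dilnoza: 12:00–12:15.
Total common minutes: 15.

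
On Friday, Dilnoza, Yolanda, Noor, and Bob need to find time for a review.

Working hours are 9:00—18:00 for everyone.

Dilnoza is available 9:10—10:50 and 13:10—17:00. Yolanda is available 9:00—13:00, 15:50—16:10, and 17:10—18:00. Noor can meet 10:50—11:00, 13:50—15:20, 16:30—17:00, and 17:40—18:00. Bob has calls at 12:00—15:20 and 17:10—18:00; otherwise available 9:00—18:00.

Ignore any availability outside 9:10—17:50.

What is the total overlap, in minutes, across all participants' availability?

Bob free within 09:00–18:00: 09:00–12:00, 15:20–17:10.
Dilnoza ∩ Yolanda: 09:10–10:50, 15:50–16:10.
Dilnoza ∩ Yolanda ∩ Noor: (none).
Dilnoza ∩ Yolanda ∩ Noor ∩ Bob: (none).
Restricted to 09:10–17:50: (none).
Total common minutes: 0.

0 minutes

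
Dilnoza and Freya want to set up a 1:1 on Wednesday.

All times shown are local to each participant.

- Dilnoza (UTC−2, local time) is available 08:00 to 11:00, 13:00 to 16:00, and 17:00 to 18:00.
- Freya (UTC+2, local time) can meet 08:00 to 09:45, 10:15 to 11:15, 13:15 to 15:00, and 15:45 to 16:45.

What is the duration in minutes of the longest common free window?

105 minutes

Dilnoza → UTC: 10:00–13:00, 15:00–18:00, 19:00–20:00.
Freya → UTC: 06:00–07:45, 08:15–09:15, 11:15–13:00, 13:45–14:45.
Dilnoza ∩ Freya: 11:15–13:00.
Single common window of 105 minutes.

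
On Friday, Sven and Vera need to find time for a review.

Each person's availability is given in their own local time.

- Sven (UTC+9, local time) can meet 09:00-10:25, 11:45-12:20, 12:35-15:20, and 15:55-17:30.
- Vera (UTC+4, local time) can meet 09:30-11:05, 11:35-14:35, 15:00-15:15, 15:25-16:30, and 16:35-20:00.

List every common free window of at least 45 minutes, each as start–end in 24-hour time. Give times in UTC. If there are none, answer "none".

05:30–06:20, 07:35–08:30

Sven → UTC: 00:00–01:25, 02:45–03:20, 03:35–06:20, 06:55–08:30.
Vera → UTC: 05:30–07:05, 07:35–10:35, 11:00–11:15, 11:25–12:30, 12:35–16:00.
Sven ∩ Vera: 05:30–06:20, 06:55–07:05, 07:35–08:30.
Windows ≥ 45 min: 05:30–06:20, 07:35–08:30.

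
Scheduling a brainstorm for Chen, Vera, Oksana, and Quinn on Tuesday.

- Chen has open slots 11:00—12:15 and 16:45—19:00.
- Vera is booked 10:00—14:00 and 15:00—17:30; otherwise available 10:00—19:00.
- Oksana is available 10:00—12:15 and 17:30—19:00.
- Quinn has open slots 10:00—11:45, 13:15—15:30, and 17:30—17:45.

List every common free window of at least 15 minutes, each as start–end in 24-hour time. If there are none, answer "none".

17:30–17:45

Vera free within 10:00–19:00: 14:00–15:00, 17:30–19:00.
Chen ∩ Vera: 17:30–19:00.
Chen ∩ Vera ∩ Oksana: 17:30–19:00.
Chen ∩ Vera ∩ Oksana ∩ Quinn: 17:30–17:45.
Windows ≥ 15 min: 17:30–17:45.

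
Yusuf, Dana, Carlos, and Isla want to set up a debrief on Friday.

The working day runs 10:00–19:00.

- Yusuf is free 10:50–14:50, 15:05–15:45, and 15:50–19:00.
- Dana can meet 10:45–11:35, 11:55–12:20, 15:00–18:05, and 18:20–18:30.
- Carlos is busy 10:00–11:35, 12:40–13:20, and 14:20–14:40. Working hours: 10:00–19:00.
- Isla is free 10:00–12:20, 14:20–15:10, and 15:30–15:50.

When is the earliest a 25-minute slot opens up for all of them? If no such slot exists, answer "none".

11:55

Carlos free within 10:00–19:00: 11:35–12:40, 13:20–14:20, 14:40–19:00.
Yusuf ∩ Dana: 10:50–11:35, 11:55–12:20, 15:05–15:45, 15:50–18:05, 18:20–18:30.
Yusuf ∩ Dana ∩ Carlos: 11:55–12:20, 15:05–15:45, 15:50–18:05, 18:20–18:30.
Yusuf ∩ Dana ∩ Carlos ∩ Isla: 11:55–12:20, 15:05–15:10, 15:30–15:45.
Windows ≥ 25 min: 11:55–12:20.
Earliest such window starts at 11:55.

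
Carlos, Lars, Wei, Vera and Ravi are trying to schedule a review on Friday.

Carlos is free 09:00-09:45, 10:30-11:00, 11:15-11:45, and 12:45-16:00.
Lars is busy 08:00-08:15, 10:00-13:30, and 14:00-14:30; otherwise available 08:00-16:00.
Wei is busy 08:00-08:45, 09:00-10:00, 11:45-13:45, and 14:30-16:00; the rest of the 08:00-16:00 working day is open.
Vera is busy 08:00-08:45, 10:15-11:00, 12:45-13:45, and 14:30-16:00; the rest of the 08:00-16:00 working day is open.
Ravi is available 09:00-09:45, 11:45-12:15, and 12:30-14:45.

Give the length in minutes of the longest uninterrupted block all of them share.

15 minutes

Lars free within 08:00–16:00: 08:15–10:00, 13:30–14:00, 14:30–16:00.
Wei free within 08:00–16:00: 08:45–09:00, 10:00–11:45, 13:45–14:30.
Vera free within 08:00–16:00: 08:45–10:15, 11:00–12:45, 13:45–14:30.
Carlos ∩ Lars: 09:00–09:45, 13:30–14:00, 14:30–16:00.
Carlos ∩ Lars ∩ Wei: 13:45–14:00.
Carlos ∩ Lars ∩ Wei ∩ Vera: 13:45–14:00.
Carlos ∩ Lars ∩ Wei ∩ Vera ∩ Ravi: 13:45–14:00.
Single common window of 15 minutes.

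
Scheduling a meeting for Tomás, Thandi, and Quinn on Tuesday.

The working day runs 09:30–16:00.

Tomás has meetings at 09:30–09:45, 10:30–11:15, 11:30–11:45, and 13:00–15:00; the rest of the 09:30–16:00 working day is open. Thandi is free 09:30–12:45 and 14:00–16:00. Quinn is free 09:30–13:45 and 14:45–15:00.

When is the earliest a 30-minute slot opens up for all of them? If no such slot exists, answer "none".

Tomás free within 09:30–16:00: 09:45–10:30, 11:15–11:30, 11:45–13:00, 15:00–16:00.
Tomás ∩ Thandi: 09:45–10:30, 11:15–11:30, 11:45–12:45, 15:00–16:00.
Tomás ∩ Thandi ∩ Quinn: 09:45–10:30, 11:15–11:30, 11:45–12:45.
Windows ≥ 30 min: 09:45–10:30, 11:45–12:45.
Earliest such window starts at 09:45.

09:45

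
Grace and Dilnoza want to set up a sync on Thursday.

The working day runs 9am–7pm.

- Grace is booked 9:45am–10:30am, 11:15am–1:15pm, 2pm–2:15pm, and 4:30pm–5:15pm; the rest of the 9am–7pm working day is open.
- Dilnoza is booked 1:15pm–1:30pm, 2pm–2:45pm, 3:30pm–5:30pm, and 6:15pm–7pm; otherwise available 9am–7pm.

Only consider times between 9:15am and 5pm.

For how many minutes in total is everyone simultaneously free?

Grace free within 09:00–19:00: 09:00–09:45, 10:30–11:15, 13:15–14:00, 14:15–16:30, 17:15–19:00.
Dilnoza free within 09:00–19:00: 09:00–13:15, 13:30–14:00, 14:45–15:30, 17:30–18:15.
Grace ∩ Dilnoza: 09:00–09:45, 10:30–11:15, 13:30–14:00, 14:45–15:30, 17:30–18:15.
Restricted to 09:15–17:00: 09:15–09:45, 10:30–11:15, 13:30–14:00, 14:45–15:30.
Total common minutes: 30 + 45 + 30 + 45 = 150.

150 minutes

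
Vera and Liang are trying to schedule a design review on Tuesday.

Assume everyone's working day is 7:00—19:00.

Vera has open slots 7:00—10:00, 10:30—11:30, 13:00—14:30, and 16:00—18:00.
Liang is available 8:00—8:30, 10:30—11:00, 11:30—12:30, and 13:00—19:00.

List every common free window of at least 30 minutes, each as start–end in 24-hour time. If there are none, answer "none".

08:00–08:30, 10:30–11:00, 13:00–14:30, 16:00–18:00

Vera ∩ Liang: 08:00–08:30, 10:30–11:00, 13:00–14:30, 16:00–18:00.
Windows ≥ 30 min: 08:00–08:30, 10:30–11:00, 13:00–14:30, 16:00–18:00.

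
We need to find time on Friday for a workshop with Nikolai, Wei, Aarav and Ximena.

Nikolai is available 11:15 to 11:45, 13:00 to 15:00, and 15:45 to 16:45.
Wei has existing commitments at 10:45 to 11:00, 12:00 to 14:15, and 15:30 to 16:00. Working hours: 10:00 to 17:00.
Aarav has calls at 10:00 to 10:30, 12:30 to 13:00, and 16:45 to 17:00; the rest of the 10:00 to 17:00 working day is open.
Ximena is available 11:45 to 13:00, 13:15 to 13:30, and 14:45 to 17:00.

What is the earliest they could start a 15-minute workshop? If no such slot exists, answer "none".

Wei free within 10:00–17:00: 10:00–10:45, 11:00–12:00, 14:15–15:30, 16:00–17:00.
Aarav free within 10:00–17:00: 10:30–12:30, 13:00–16:45.
Nikolai ∩ Wei: 11:15–11:45, 14:15–15:00, 16:00–16:45.
Nikolai ∩ Wei ∩ Aarav: 11:15–11:45, 14:15–15:00, 16:00–16:45.
Nikolai ∩ Wei ∩ Aarav ∩ Ximena: 14:45–15:00, 16:00–16:45.
Windows ≥ 15 min: 14:45–15:00, 16:00–16:45.
Earliest such window starts at 14:45.

14:45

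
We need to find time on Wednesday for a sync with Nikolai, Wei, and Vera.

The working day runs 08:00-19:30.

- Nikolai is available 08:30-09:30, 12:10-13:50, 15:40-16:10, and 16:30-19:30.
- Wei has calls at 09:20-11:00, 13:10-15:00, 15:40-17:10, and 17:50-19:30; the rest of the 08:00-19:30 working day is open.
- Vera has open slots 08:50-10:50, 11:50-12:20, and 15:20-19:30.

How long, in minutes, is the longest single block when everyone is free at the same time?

Wei free within 08:00–19:30: 08:00–09:20, 11:00–13:10, 15:00–15:40, 17:10–17:50.
Nikolai ∩ Wei: 08:30–09:20, 12:10–13:10, 17:10–17:50.
Nikolai ∩ Wei ∩ Vera: 08:50–09:20, 12:10–12:20, 17:10–17:50.
Common window lengths: 30, 10, 40 min; longest is 40.

40 minutes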